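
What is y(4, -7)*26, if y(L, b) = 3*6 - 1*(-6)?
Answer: 624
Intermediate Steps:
y(L, b) = 24 (y(L, b) = 18 + 6 = 24)
y(4, -7)*26 = 24*26 = 624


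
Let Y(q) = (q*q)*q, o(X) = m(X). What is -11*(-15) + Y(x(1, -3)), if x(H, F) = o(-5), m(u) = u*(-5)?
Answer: 15790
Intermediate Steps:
m(u) = -5*u
o(X) = -5*X
x(H, F) = 25 (x(H, F) = -5*(-5) = 25)
Y(q) = q³ (Y(q) = q²*q = q³)
-11*(-15) + Y(x(1, -3)) = -11*(-15) + 25³ = 165 + 15625 = 15790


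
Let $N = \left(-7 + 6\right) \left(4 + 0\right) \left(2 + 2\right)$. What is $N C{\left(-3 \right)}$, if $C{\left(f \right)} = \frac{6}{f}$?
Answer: $32$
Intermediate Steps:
$N = -16$ ($N = - 4 \cdot 4 = \left(-1\right) 16 = -16$)
$N C{\left(-3 \right)} = - 16 \frac{6}{-3} = - 16 \cdot 6 \left(- \frac{1}{3}\right) = \left(-16\right) \left(-2\right) = 32$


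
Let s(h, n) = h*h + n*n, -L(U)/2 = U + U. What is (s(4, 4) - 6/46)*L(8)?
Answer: -23456/23 ≈ -1019.8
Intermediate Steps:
L(U) = -4*U (L(U) = -2*(U + U) = -4*U)
s(h, n) = h² + n²
(s(4, 4) - 6/46)*L(8) = ((4² + 4²) - 6/46)*(-4*8) = ((16 + 16) - 6*1/46)*(-32) = (32 - 3/23)*(-32) = (733/23)*(-32) = -23456/23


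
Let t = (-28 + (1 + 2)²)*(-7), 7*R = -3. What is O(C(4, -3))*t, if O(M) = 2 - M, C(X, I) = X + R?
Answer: -209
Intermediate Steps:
R = -3/7 (R = (⅐)*(-3) = -3/7 ≈ -0.42857)
C(X, I) = -3/7 + X (C(X, I) = X - 3/7 = -3/7 + X)
t = 133 (t = (-28 + 3²)*(-7) = (-28 + 9)*(-7) = -19*(-7) = 133)
O(C(4, -3))*t = (2 - (-3/7 + 4))*133 = (2 - 1*25/7)*133 = (2 - 25/7)*133 = -11/7*133 = -209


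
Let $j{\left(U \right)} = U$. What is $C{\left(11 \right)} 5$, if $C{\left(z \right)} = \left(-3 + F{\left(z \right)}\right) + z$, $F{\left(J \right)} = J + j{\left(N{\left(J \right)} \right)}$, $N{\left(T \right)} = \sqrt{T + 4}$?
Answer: $95 + 5 \sqrt{15} \approx 114.36$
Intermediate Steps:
$N{\left(T \right)} = \sqrt{4 + T}$
$F{\left(J \right)} = J + \sqrt{4 + J}$
$C{\left(z \right)} = -3 + \sqrt{4 + z} + 2 z$ ($C{\left(z \right)} = \left(-3 + \left(z + \sqrt{4 + z}\right)\right) + z = \left(-3 + z + \sqrt{4 + z}\right) + z = -3 + \sqrt{4 + z} + 2 z$)
$C{\left(11 \right)} 5 = \left(-3 + \sqrt{4 + 11} + 2 \cdot 11\right) 5 = \left(-3 + \sqrt{15} + 22\right) 5 = \left(19 + \sqrt{15}\right) 5 = 95 + 5 \sqrt{15}$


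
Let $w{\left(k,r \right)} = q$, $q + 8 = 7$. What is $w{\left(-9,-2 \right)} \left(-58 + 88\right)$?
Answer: $-30$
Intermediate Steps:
$q = -1$ ($q = -8 + 7 = -1$)
$w{\left(k,r \right)} = -1$
$w{\left(-9,-2 \right)} \left(-58 + 88\right) = - (-58 + 88) = \left(-1\right) 30 = -30$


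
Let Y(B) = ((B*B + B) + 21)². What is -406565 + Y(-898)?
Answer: 648873341164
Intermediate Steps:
Y(B) = (21 + B + B²)² (Y(B) = ((B² + B) + 21)² = ((B + B²) + 21)² = (21 + B + B²)²)
-406565 + Y(-898) = -406565 + (21 - 898 + (-898)²)² = -406565 + (21 - 898 + 806404)² = -406565 + 805527² = -406565 + 648873747729 = 648873341164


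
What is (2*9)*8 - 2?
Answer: 142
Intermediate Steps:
(2*9)*8 - 2 = 18*8 - 2 = 144 - 2 = 142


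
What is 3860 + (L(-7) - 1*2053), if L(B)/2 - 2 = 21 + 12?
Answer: 1877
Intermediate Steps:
L(B) = 70 (L(B) = 4 + 2*(21 + 12) = 4 + 2*33 = 4 + 66 = 70)
3860 + (L(-7) - 1*2053) = 3860 + (70 - 1*2053) = 3860 + (70 - 2053) = 3860 - 1983 = 1877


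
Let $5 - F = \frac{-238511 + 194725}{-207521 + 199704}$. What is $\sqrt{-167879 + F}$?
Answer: $\frac{2 i \sqrt{2564591283887}}{7817} \approx 409.73 i$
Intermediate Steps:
$F = - \frac{4701}{7817}$ ($F = 5 - \frac{-238511 + 194725}{-207521 + 199704} = 5 - - \frac{43786}{-7817} = 5 - \left(-43786\right) \left(- \frac{1}{7817}\right) = 5 - \frac{43786}{7817} = - \frac{4701}{7817} \approx -0.60138$)
$\sqrt{-167879 + F} = \sqrt{-167879 - \frac{4701}{7817}} = \sqrt{- \frac{1312314844}{7817}} = \frac{2 i \sqrt{2564591283887}}{7817}$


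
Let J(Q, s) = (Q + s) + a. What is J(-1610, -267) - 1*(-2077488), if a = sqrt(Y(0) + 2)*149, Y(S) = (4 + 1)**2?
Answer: 2075611 + 447*sqrt(3) ≈ 2.0764e+6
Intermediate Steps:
Y(S) = 25 (Y(S) = 5**2 = 25)
a = 447*sqrt(3) (a = sqrt(25 + 2)*149 = sqrt(27)*149 = (3*sqrt(3))*149 = 447*sqrt(3) ≈ 774.23)
J(Q, s) = Q + s + 447*sqrt(3) (J(Q, s) = (Q + s) + 447*sqrt(3) = Q + s + 447*sqrt(3))
J(-1610, -267) - 1*(-2077488) = (-1610 - 267 + 447*sqrt(3)) - 1*(-2077488) = (-1877 + 447*sqrt(3)) + 2077488 = 2075611 + 447*sqrt(3)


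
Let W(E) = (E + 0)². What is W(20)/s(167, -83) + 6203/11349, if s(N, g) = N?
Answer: 5575501/1895283 ≈ 2.9418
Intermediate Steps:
W(E) = E²
W(20)/s(167, -83) + 6203/11349 = 20²/167 + 6203/11349 = 400*(1/167) + 6203*(1/11349) = 400/167 + 6203/11349 = 5575501/1895283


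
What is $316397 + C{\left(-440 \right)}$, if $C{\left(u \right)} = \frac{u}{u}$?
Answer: $316398$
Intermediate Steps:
$C{\left(u \right)} = 1$
$316397 + C{\left(-440 \right)} = 316397 + 1 = 316398$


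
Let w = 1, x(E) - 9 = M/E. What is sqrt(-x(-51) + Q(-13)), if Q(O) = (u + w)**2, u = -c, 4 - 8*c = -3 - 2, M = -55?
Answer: I*sqrt(1675095)/408 ≈ 3.1722*I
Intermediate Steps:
c = 9/8 (c = 1/2 - (-3 - 2)/8 = 1/2 - 1/8*(-5) = 1/2 + 5/8 = 9/8 ≈ 1.1250)
x(E) = 9 - 55/E
u = -9/8 (u = -1*9/8 = -9/8 ≈ -1.1250)
Q(O) = 1/64 (Q(O) = (-9/8 + 1)**2 = (-1/8)**2 = 1/64)
sqrt(-x(-51) + Q(-13)) = sqrt(-(9 - 55/(-51)) + 1/64) = sqrt(-(9 - 55*(-1/51)) + 1/64) = sqrt(-(9 + 55/51) + 1/64) = sqrt(-1*514/51 + 1/64) = sqrt(-514/51 + 1/64) = sqrt(-32845/3264) = I*sqrt(1675095)/408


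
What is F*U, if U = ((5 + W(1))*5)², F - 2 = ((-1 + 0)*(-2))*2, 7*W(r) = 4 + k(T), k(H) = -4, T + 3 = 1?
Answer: 3750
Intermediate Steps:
T = -2 (T = -3 + 1 = -2)
W(r) = 0 (W(r) = (4 - 4)/7 = (⅐)*0 = 0)
F = 6 (F = 2 + ((-1 + 0)*(-2))*2 = 2 - 1*(-2)*2 = 2 + 2*2 = 2 + 4 = 6)
U = 625 (U = ((5 + 0)*5)² = (5*5)² = 25² = 625)
F*U = 6*625 = 3750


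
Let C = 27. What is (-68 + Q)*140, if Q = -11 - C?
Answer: -14840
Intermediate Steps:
Q = -38 (Q = -11 - 1*27 = -11 - 27 = -38)
(-68 + Q)*140 = (-68 - 38)*140 = -106*140 = -14840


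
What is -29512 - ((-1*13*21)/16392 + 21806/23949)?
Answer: -3861978668657/130857336 ≈ -29513.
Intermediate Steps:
-29512 - ((-1*13*21)/16392 + 21806/23949) = -29512 - (-13*21*(1/16392) + 21806*(1/23949)) = -29512 - (-273*1/16392 + 21806/23949) = -29512 - (-91/5464 + 21806/23949) = -29512 - 1*116968625/130857336 = -29512 - 116968625/130857336 = -3861978668657/130857336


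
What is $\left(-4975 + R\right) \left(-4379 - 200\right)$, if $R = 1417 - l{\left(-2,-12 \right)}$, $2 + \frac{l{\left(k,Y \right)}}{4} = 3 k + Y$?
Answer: $15925762$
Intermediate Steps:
$l{\left(k,Y \right)} = -8 + 4 Y + 12 k$ ($l{\left(k,Y \right)} = -8 + 4 \left(3 k + Y\right) = -8 + 4 \left(Y + 3 k\right) = -8 + \left(4 Y + 12 k\right) = -8 + 4 Y + 12 k$)
$R = 1497$ ($R = 1417 - \left(-8 + 4 \left(-12\right) + 12 \left(-2\right)\right) = 1417 - \left(-8 - 48 - 24\right) = 1417 - -80 = 1417 + 80 = 1497$)
$\left(-4975 + R\right) \left(-4379 - 200\right) = \left(-4975 + 1497\right) \left(-4379 - 200\right) = - 3478 \left(-4379 - 200\right) = \left(-3478\right) \left(-4579\right) = 15925762$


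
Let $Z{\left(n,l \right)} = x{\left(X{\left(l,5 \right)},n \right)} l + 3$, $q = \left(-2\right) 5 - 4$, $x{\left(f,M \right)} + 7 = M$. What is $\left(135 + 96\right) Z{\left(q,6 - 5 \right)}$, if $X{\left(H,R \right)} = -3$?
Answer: $-4158$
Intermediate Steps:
$x{\left(f,M \right)} = -7 + M$
$q = -14$ ($q = -10 - 4 = -14$)
$Z{\left(n,l \right)} = 3 + l \left(-7 + n\right)$ ($Z{\left(n,l \right)} = \left(-7 + n\right) l + 3 = l \left(-7 + n\right) + 3 = 3 + l \left(-7 + n\right)$)
$\left(135 + 96\right) Z{\left(q,6 - 5 \right)} = \left(135 + 96\right) \left(3 + \left(6 - 5\right) \left(-7 - 14\right)\right) = 231 \left(3 + 1 \left(-21\right)\right) = 231 \left(3 - 21\right) = 231 \left(-18\right) = -4158$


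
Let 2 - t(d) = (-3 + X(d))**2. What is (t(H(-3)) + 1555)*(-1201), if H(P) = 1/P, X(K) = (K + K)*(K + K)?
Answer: -150831188/81 ≈ -1.8621e+6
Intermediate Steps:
X(K) = 4*K**2 (X(K) = (2*K)*(2*K) = 4*K**2)
t(d) = 2 - (-3 + 4*d**2)**2
(t(H(-3)) + 1555)*(-1201) = ((2 - (-3 + 4*(1/(-3))**2)**2) + 1555)*(-1201) = ((2 - (-3 + 4*(-1/3)**2)**2) + 1555)*(-1201) = ((2 - (-3 + 4*(1/9))**2) + 1555)*(-1201) = ((2 - (-3 + 4/9)**2) + 1555)*(-1201) = ((2 - (-23/9)**2) + 1555)*(-1201) = ((2 - 1*529/81) + 1555)*(-1201) = ((2 - 529/81) + 1555)*(-1201) = (-367/81 + 1555)*(-1201) = (125588/81)*(-1201) = -150831188/81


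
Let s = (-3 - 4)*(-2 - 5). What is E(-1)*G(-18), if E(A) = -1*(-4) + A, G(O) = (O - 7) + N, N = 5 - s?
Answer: -207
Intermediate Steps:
s = 49 (s = -7*(-7) = 49)
N = -44 (N = 5 - 1*49 = 5 - 49 = -44)
G(O) = -51 + O (G(O) = (O - 7) - 44 = (-7 + O) - 44 = -51 + O)
E(A) = 4 + A
E(-1)*G(-18) = (4 - 1)*(-51 - 18) = 3*(-69) = -207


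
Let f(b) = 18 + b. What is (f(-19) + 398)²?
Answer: 157609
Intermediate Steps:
(f(-19) + 398)² = ((18 - 19) + 398)² = (-1 + 398)² = 397² = 157609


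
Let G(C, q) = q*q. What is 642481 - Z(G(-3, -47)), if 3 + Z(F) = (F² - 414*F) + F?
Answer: -3324880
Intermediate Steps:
G(C, q) = q²
Z(F) = -3 + F² - 413*F (Z(F) = -3 + ((F² - 414*F) + F) = -3 + (F² - 413*F) = -3 + F² - 413*F)
642481 - Z(G(-3, -47)) = 642481 - (-3 + ((-47)²)² - 413*(-47)²) = 642481 - (-3 + 2209² - 413*2209) = 642481 - (-3 + 4879681 - 912317) = 642481 - 1*3967361 = 642481 - 3967361 = -3324880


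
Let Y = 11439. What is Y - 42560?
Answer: -31121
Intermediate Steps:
Y - 42560 = 11439 - 42560 = -31121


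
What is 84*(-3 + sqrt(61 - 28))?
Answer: -252 + 84*sqrt(33) ≈ 230.54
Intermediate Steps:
84*(-3 + sqrt(61 - 28)) = 84*(-3 + sqrt(33)) = -252 + 84*sqrt(33)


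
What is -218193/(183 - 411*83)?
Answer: 72731/11310 ≈ 6.4307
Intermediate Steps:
-218193/(183 - 411*83) = -218193/(183 - 34113) = -218193/(-33930) = -218193*(-1/33930) = 72731/11310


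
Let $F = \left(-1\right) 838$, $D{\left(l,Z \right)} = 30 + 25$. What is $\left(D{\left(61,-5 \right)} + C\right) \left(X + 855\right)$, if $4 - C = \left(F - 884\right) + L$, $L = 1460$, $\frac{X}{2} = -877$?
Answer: $-288579$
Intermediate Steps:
$X = -1754$ ($X = 2 \left(-877\right) = -1754$)
$D{\left(l,Z \right)} = 55$
$F = -838$
$C = 266$ ($C = 4 - \left(\left(-838 - 884\right) + 1460\right) = 4 - \left(-1722 + 1460\right) = 4 - -262 = 4 + 262 = 266$)
$\left(D{\left(61,-5 \right)} + C\right) \left(X + 855\right) = \left(55 + 266\right) \left(-1754 + 855\right) = 321 \left(-899\right) = -288579$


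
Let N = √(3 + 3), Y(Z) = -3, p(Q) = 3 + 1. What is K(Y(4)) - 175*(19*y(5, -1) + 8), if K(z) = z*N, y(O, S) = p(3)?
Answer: -14700 - 3*√6 ≈ -14707.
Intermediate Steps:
p(Q) = 4
y(O, S) = 4
N = √6 ≈ 2.4495
K(z) = z*√6
K(Y(4)) - 175*(19*y(5, -1) + 8) = -3*√6 - 175*(19*4 + 8) = -3*√6 - 175*(76 + 8) = -3*√6 - 175*84 = -3*√6 - 14700 = -14700 - 3*√6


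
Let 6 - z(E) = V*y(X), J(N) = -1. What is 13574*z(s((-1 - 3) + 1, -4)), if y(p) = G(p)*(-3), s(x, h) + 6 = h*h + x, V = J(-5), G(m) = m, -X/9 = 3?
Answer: 1180938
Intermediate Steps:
X = -27 (X = -9*3 = -27)
V = -1
s(x, h) = -6 + x + h**2 (s(x, h) = -6 + (h*h + x) = -6 + (h**2 + x) = -6 + (x + h**2) = -6 + x + h**2)
y(p) = -3*p (y(p) = p*(-3) = -3*p)
z(E) = 87 (z(E) = 6 - (-1)*(-3*(-27)) = 6 - (-1)*81 = 6 - 1*(-81) = 6 + 81 = 87)
13574*z(s((-1 - 3) + 1, -4)) = 13574*87 = 1180938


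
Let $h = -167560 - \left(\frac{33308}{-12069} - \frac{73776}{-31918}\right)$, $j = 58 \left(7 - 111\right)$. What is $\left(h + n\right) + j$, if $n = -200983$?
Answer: $- \frac{72146493866225}{192609171} \approx -3.7457 \cdot 10^{5}$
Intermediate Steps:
$j = -6032$ ($j = 58 \left(-104\right) = -6032$)
$h = - \frac{32273506331660}{192609171}$ ($h = -167560 - \left(33308 \left(- \frac{1}{12069}\right) - - \frac{36888}{15959}\right) = -167560 - \left(- \frac{33308}{12069} + \frac{36888}{15959}\right) = -167560 - - \frac{86361100}{192609171} = -167560 + \frac{86361100}{192609171} = - \frac{32273506331660}{192609171} \approx -1.6756 \cdot 10^{5}$)
$\left(h + n\right) + j = \left(- \frac{32273506331660}{192609171} - 200983\right) - 6032 = - \frac{70984675346753}{192609171} - 6032 = - \frac{72146493866225}{192609171}$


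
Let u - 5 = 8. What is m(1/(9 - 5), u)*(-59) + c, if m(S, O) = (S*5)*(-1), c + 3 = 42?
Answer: 451/4 ≈ 112.75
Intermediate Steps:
u = 13 (u = 5 + 8 = 13)
c = 39 (c = -3 + 42 = 39)
m(S, O) = -5*S (m(S, O) = (5*S)*(-1) = -5*S)
m(1/(9 - 5), u)*(-59) + c = -5/(9 - 5)*(-59) + 39 = -5/4*(-59) + 39 = 295/4 + 39 = 451/4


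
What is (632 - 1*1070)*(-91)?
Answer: 39858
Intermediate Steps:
(632 - 1*1070)*(-91) = (632 - 1070)*(-91) = -438*(-91) = 39858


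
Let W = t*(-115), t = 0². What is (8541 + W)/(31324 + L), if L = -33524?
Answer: -8541/2200 ≈ -3.8823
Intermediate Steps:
t = 0
W = 0 (W = 0*(-115) = 0)
(8541 + W)/(31324 + L) = (8541 + 0)/(31324 - 33524) = 8541/(-2200) = 8541*(-1/2200) = -8541/2200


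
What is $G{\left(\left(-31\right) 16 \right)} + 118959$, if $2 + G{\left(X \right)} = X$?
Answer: $118461$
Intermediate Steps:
$G{\left(X \right)} = -2 + X$
$G{\left(\left(-31\right) 16 \right)} + 118959 = \left(-2 - 496\right) + 118959 = -498 + 118959 = 118461$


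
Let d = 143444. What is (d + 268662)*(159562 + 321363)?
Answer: 198192078050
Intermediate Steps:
(d + 268662)*(159562 + 321363) = (143444 + 268662)*(159562 + 321363) = 412106*480925 = 198192078050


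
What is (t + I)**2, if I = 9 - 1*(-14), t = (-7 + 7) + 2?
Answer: 625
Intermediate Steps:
t = 2 (t = 0 + 2 = 2)
I = 23 (I = 9 + 14 = 23)
(t + I)**2 = (2 + 23)**2 = 25**2 = 625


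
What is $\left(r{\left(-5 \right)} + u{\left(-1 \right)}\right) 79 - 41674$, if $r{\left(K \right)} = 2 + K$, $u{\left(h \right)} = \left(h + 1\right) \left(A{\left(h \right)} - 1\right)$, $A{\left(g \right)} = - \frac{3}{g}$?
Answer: $-41911$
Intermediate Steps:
$u{\left(h \right)} = \left(1 + h\right) \left(-1 - \frac{3}{h}\right)$ ($u{\left(h \right)} = \left(h + 1\right) \left(- \frac{3}{h} - 1\right) = \left(1 + h\right) \left(-1 - \frac{3}{h}\right)$)
$\left(r{\left(-5 \right)} + u{\left(-1 \right)}\right) 79 - 41674 = \left(\left(2 - 5\right) - \left(3 - 3\right)\right) 79 - 41674 = \left(-3 - 0\right) 79 - 41674 = \left(-3 + \left(-4 + 1 + 3\right)\right) 79 - 41674 = \left(-3 + 0\right) 79 - 41674 = \left(-3\right) 79 - 41674 = -237 - 41674 = -41911$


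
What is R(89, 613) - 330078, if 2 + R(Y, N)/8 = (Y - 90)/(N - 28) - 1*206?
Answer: -194069078/585 ≈ -3.3174e+5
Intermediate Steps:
R(Y, N) = -1664 + 8*(-90 + Y)/(-28 + N) (R(Y, N) = -16 + 8*((Y - 90)/(N - 28) - 1*206) = -16 + 8*((-90 + Y)/(-28 + N) - 206) = -16 + 8*(-206 + (-90 + Y)/(-28 + N)) = -16 + (-1648 + 8*(-90 + Y)/(-28 + N)) = -1664 + 8*(-90 + Y)/(-28 + N))
R(89, 613) - 330078 = 8*(5734 + 89 - 208*613)/(-28 + 613) - 330078 = 8*(5734 + 89 - 127504)/585 - 330078 = 8*(1/585)*(-121681) - 330078 = -973448/585 - 330078 = -194069078/585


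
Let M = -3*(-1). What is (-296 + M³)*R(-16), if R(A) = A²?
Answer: -68864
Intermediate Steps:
M = 3
(-296 + M³)*R(-16) = (-296 + 3³)*(-16)² = (-296 + 27)*256 = -269*256 = -68864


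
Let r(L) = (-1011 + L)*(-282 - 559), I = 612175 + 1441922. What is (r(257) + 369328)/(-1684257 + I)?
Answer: 501721/184920 ≈ 2.7132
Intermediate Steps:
I = 2054097
r(L) = 850251 - 841*L (r(L) = (-1011 + L)*(-841) = 850251 - 841*L)
(r(257) + 369328)/(-1684257 + I) = ((850251 - 841*257) + 369328)/(-1684257 + 2054097) = ((850251 - 216137) + 369328)/369840 = (634114 + 369328)*(1/369840) = 1003442*(1/369840) = 501721/184920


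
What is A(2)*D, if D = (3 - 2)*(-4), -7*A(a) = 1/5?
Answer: 4/35 ≈ 0.11429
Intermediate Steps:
A(a) = -1/35 (A(a) = -1/7/5 = -1/7*1/5 = -1/35)
D = -4 (D = 1*(-4) = -4)
A(2)*D = -1/35*(-4) = 4/35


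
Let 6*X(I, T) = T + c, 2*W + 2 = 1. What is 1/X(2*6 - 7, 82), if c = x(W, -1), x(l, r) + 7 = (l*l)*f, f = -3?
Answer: 8/99 ≈ 0.080808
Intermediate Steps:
W = -½ (W = -1 + (½)*1 = -1 + ½ = -½ ≈ -0.50000)
x(l, r) = -7 - 3*l² (x(l, r) = -7 + (l*l)*(-3) = -7 + l²*(-3) = -7 - 3*l²)
c = -31/4 (c = -7 - 3*(-½)² = -7 - 3*¼ = -7 - ¾ = -31/4 ≈ -7.7500)
X(I, T) = -31/24 + T/6 (X(I, T) = (T - 31/4)/6 = (-31/4 + T)/6 = -31/24 + T/6)
1/X(2*6 - 7, 82) = 1/(-31/24 + (⅙)*82) = 1/(-31/24 + 41/3) = 1/(99/8) = 8/99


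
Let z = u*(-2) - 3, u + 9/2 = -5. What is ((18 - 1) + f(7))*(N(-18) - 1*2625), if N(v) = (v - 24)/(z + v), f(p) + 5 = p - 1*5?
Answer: -36456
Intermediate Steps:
u = -19/2 (u = -9/2 - 5 = -19/2 ≈ -9.5000)
f(p) = -10 + p (f(p) = -5 + (p - 1*5) = -5 + (p - 5) = -5 + (-5 + p) = -10 + p)
z = 16 (z = -19/2*(-2) - 3 = 19 - 3 = 16)
N(v) = (-24 + v)/(16 + v) (N(v) = (v - 24)/(16 + v) = (-24 + v)/(16 + v))
((18 - 1) + f(7))*(N(-18) - 1*2625) = ((18 - 1) + (-10 + 7))*((-24 - 18)/(16 - 18) - 1*2625) = (17 - 3)*(-42/(-2) - 2625) = 14*(-1/2*(-42) - 2625) = 14*(21 - 2625) = 14*(-2604) = -36456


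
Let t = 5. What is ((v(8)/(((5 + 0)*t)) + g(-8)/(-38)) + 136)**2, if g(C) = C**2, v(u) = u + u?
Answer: 4109322816/225625 ≈ 18213.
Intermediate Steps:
v(u) = 2*u
((v(8)/(((5 + 0)*t)) + g(-8)/(-38)) + 136)**2 = (((2*8)/(((5 + 0)*5)) + (-8)**2/(-38)) + 136)**2 = ((16/((5*5)) + 64*(-1/38)) + 136)**2 = ((16/25 - 32/19) + 136)**2 = (-496/475 + 136)**2 = (64104/475)**2 = 4109322816/225625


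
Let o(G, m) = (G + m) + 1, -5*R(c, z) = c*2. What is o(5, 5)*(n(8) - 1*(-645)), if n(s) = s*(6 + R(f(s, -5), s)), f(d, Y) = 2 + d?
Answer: 7271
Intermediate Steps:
R(c, z) = -2*c/5 (R(c, z) = -c*2/5 = -2*c/5)
o(G, m) = 1 + G + m
n(s) = s*(26/5 - 2*s/5) (n(s) = s*(6 - 2*(2 + s)/5) = s*(6 + (-⅘ - 2*s/5)) = s*(26/5 - 2*s/5))
o(5, 5)*(n(8) - 1*(-645)) = (1 + 5 + 5)*((⅖)*8*(13 - 1*8) - 1*(-645)) = 11*((⅖)*8*(13 - 8) + 645) = 11*((⅖)*8*5 + 645) = 11*(16 + 645) = 11*661 = 7271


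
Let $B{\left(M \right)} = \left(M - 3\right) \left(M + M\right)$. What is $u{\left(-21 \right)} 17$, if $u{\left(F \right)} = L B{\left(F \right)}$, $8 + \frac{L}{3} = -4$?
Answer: $-616896$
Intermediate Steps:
$L = -36$ ($L = -24 + 3 \left(-4\right) = -24 - 12 = -36$)
$B{\left(M \right)} = 2 M \left(-3 + M\right)$ ($B{\left(M \right)} = \left(-3 + M\right) 2 M = 2 M \left(-3 + M\right)$)
$u{\left(F \right)} = - 72 F \left(-3 + F\right)$ ($u{\left(F \right)} = - 36 \cdot 2 F \left(-3 + F\right) = - 72 F \left(-3 + F\right)$)
$u{\left(-21 \right)} 17 = 72 \left(-21\right) \left(3 - -21\right) 17 = 72 \left(-21\right) \left(3 + 21\right) 17 = 72 \left(-21\right) 24 \cdot 17 = \left(-36288\right) 17 = -616896$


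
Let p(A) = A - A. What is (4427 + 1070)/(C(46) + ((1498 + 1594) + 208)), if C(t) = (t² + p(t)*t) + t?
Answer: 5497/5462 ≈ 1.0064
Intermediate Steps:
p(A) = 0
C(t) = t + t² (C(t) = (t² + 0*t) + t = (t² + 0) + t = t² + t = t + t²)
(4427 + 1070)/(C(46) + ((1498 + 1594) + 208)) = (4427 + 1070)/(46*(1 + 46) + ((1498 + 1594) + 208)) = 5497/(46*47 + (3092 + 208)) = 5497/(2162 + 3300) = 5497/5462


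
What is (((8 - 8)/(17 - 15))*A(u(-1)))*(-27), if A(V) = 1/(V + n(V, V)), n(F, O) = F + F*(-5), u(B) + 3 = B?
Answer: 0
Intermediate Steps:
u(B) = -3 + B
n(F, O) = -4*F (n(F, O) = F - 5*F = -4*F)
A(V) = -1/(3*V) (A(V) = 1/(V - 4*V) = 1/(-3*V) = -1/(3*V))
(((8 - 8)/(17 - 15))*A(u(-1)))*(-27) = (((8 - 8)/(17 - 15))*(-1/(3*(-3 - 1))))*(-27) = ((0/2)*(-⅓/(-4)))*(-27) = ((0*(½))*(-⅓*(-¼)))*(-27) = (0*(1/12))*(-27) = 0*(-27) = 0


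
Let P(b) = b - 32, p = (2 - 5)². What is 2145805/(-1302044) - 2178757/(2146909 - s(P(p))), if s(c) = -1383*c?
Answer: -921928704351/344244158050 ≈ -2.6781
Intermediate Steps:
p = 9 (p = (-3)² = 9)
P(b) = -32 + b
2145805/(-1302044) - 2178757/(2146909 - s(P(p))) = 2145805/(-1302044) - 2178757/(2146909 - (-1383)*(-32 + 9)) = 2145805*(-1/1302044) - 2178757/(2146909 - (-1383)*(-23)) = -2145805/1302044 - 2178757/(2146909 - 1*31809) = -2145805/1302044 - 2178757/(2146909 - 31809) = -2145805/1302044 - 2178757/2115100 = -921928704351/344244158050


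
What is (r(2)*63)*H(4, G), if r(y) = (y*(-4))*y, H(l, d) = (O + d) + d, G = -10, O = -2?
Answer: 22176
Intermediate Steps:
H(l, d) = -2 + 2*d (H(l, d) = (-2 + d) + d = -2 + 2*d)
r(y) = -4*y² (r(y) = (-4*y)*y = -4*y²)
(r(2)*63)*H(4, G) = (-4*2²*63)*(-2 + 2*(-10)) = (-4*4*63)*(-2 - 20) = -16*63*(-22) = -1008*(-22) = 22176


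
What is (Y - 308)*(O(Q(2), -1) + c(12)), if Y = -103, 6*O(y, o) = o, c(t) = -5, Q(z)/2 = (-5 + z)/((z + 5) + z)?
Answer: 4247/2 ≈ 2123.5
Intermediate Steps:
Q(z) = 2*(-5 + z)/(5 + 2*z) (Q(z) = 2*((-5 + z)/((z + 5) + z)) = 2*((-5 + z)/((5 + z) + z)) = 2*((-5 + z)/(5 + 2*z)) = 2*(-5 + z)/(5 + 2*z))
O(y, o) = o/6
(Y - 308)*(O(Q(2), -1) + c(12)) = (-103 - 308)*((1/6)*(-1) - 5) = -411*(-1/6 - 5) = -411*(-31/6) = 4247/2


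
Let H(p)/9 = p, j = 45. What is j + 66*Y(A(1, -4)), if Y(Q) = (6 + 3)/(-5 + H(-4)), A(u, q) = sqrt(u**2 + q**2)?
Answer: 1251/41 ≈ 30.512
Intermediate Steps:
H(p) = 9*p
A(u, q) = sqrt(q**2 + u**2)
Y(Q) = -9/41 (Y(Q) = (6 + 3)/(-5 + 9*(-4)) = 9/(-5 - 36) = 9/(-41) = 9*(-1/41) = -9/41)
j + 66*Y(A(1, -4)) = 45 + 66*(-9/41) = 45 - 594/41 = 1251/41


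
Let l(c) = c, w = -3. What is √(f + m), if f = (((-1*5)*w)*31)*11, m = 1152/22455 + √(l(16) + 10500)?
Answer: √(31841322235 + 12450050*√2629)/2495 ≈ 72.233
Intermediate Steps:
m = 128/2495 + 2*√2629 (m = 1152/22455 + √(16 + 10500) = 1152*(1/22455) + √10516 = 128/2495 + 2*√2629 ≈ 102.60)
f = 5115 (f = ((-1*5*(-3))*31)*11 = (-5*(-3)*31)*11 = (15*31)*11 = 465*11 = 5115)
√(f + m) = √(5115 + (128/2495 + 2*√2629)) = √(12762053/2495 + 2*√2629)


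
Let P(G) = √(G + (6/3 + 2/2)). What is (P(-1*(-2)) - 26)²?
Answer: (26 - √5)² ≈ 564.72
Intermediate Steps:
P(G) = √(3 + G) (P(G) = √(G + (6*(⅓) + 2*(½))) = √(G + (2 + 1)) = √(G + 3) = √(3 + G))
(P(-1*(-2)) - 26)² = (√(3 - 1*(-2)) - 26)² = (√(3 + 2) - 26)² = (√5 - 26)² = (-26 + √5)²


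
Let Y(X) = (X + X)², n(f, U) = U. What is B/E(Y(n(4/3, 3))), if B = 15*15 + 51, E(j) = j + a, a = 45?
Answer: 92/27 ≈ 3.4074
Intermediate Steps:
Y(X) = 4*X² (Y(X) = (2*X)² = 4*X²)
E(j) = 45 + j (E(j) = j + 45 = 45 + j)
B = 276 (B = 225 + 51 = 276)
B/E(Y(n(4/3, 3))) = 276/(45 + 4*3²) = 276/(45 + 4*9) = 276/(45 + 36) = 276/81 = 276*(1/81) = 92/27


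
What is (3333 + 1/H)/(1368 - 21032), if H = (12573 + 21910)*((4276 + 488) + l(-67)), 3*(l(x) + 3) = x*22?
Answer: -736080962877/4342723088504 ≈ -0.16950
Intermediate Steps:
l(x) = -3 + 22*x/3 (l(x) = -3 + (x*22)/3 = -3 + (22*x)/3 = -3 + 22*x/3)
H = 441692747/3 (H = (12573 + 21910)*((4276 + 488) + (-3 + (22/3)*(-67))) = 34483*(4764 + (-3 - 1474/3)) = 34483*(4764 - 1483/3) = 34483*(12809/3) = 441692747/3 ≈ 1.4723e+8)
(3333 + 1/H)/(1368 - 21032) = (3333 + 1/(441692747/3))/(1368 - 21032) = (3333 + 3/441692747)/(-19664) = (1472161925754/441692747)*(-1/19664) = -736080962877/4342723088504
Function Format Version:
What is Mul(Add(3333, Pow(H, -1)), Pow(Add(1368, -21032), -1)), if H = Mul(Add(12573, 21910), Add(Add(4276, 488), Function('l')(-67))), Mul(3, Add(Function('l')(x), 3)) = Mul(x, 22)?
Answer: Rational(-736080962877, 4342723088504) ≈ -0.16950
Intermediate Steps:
Function('l')(x) = Add(-3, Mul(Rational(22, 3), x)) (Function('l')(x) = Add(-3, Mul(Rational(1, 3), Mul(x, 22))) = Add(-3, Mul(Rational(1, 3), Mul(22, x))) = Add(-3, Mul(Rational(22, 3), x)))
H = Rational(441692747, 3) (H = Mul(Add(12573, 21910), Add(Add(4276, 488), Add(-3, Mul(Rational(22, 3), -67)))) = Mul(34483, Add(4764, Add(-3, Rational(-1474, 3)))) = Mul(34483, Add(4764, Rational(-1483, 3))) = Mul(34483, Rational(12809, 3)) = Rational(441692747, 3) ≈ 1.4723e+8)
Mul(Add(3333, Pow(H, -1)), Pow(Add(1368, -21032), -1)) = Mul(Add(3333, Pow(Rational(441692747, 3), -1)), Pow(Add(1368, -21032), -1)) = Mul(Add(3333, Rational(3, 441692747)), Pow(-19664, -1)) = Mul(Rational(1472161925754, 441692747), Rational(-1, 19664)) = Rational(-736080962877, 4342723088504)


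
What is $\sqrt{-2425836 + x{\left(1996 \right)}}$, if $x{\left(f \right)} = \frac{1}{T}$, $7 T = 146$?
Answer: $\frac{7 i \sqrt{1055288146}}{146} \approx 1557.5 i$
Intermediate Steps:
$T = \frac{146}{7}$ ($T = \frac{1}{7} \cdot 146 = \frac{146}{7} \approx 20.857$)
$x{\left(f \right)} = \frac{7}{146}$ ($x{\left(f \right)} = \frac{1}{\frac{146}{7}} = \frac{7}{146}$)
$\sqrt{-2425836 + x{\left(1996 \right)}} = \sqrt{-2425836 + \frac{7}{146}} = \sqrt{- \frac{354172049}{146}} = \frac{7 i \sqrt{1055288146}}{146}$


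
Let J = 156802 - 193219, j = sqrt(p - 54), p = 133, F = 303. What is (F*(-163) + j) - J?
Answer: -12972 + sqrt(79) ≈ -12963.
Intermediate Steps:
j = sqrt(79) (j = sqrt(133 - 54) = sqrt(79) ≈ 8.8882)
J = -36417
(F*(-163) + j) - J = (303*(-163) + sqrt(79)) - 1*(-36417) = (-49389 + sqrt(79)) + 36417 = -12972 + sqrt(79)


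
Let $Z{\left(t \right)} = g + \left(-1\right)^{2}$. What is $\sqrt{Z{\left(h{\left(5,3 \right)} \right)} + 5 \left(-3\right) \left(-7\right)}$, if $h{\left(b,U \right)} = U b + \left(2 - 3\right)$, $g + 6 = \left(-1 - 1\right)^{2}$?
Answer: $2 \sqrt{26} \approx 10.198$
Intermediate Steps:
$g = -2$ ($g = -6 + \left(-1 - 1\right)^{2} = -6 + \left(-2\right)^{2} = -6 + 4 = -2$)
$h{\left(b,U \right)} = -1 + U b$ ($h{\left(b,U \right)} = U b - 1 = -1 + U b$)
$Z{\left(t \right)} = -1$ ($Z{\left(t \right)} = -2 + \left(-1\right)^{2} = -2 + 1 = -1$)
$\sqrt{Z{\left(h{\left(5,3 \right)} \right)} + 5 \left(-3\right) \left(-7\right)} = \sqrt{-1 + 5 \left(-3\right) \left(-7\right)} = \sqrt{-1 - -105} = \sqrt{-1 + 105} = \sqrt{104} = 2 \sqrt{26}$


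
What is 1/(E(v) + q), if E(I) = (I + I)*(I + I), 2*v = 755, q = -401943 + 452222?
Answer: 1/620304 ≈ 1.6121e-6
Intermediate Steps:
q = 50279
v = 755/2 (v = (½)*755 = 755/2 ≈ 377.50)
E(I) = 4*I² (E(I) = (2*I)*(2*I) = 4*I²)
1/(E(v) + q) = 1/(4*(755/2)² + 50279) = 1/(4*(570025/4) + 50279) = 1/(570025 + 50279) = 1/620304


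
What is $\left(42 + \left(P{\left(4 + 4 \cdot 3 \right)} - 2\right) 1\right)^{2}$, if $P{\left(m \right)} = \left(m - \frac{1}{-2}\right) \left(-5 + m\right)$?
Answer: $\frac{196249}{4} \approx 49062.0$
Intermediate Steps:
$P{\left(m \right)} = \left(\frac{1}{2} + m\right) \left(-5 + m\right)$ ($P{\left(m \right)} = \left(m - - \frac{1}{2}\right) \left(-5 + m\right) = \left(m + \frac{1}{2}\right) \left(-5 + m\right) = \left(\frac{1}{2} + m\right) \left(-5 + m\right)$)
$\left(42 + \left(P{\left(4 + 4 \cdot 3 \right)} - 2\right) 1\right)^{2} = \left(42 + \left(\left(- \frac{5}{2} + \left(4 + 4 \cdot 3\right)^{2} - \frac{9 \left(4 + 4 \cdot 3\right)}{2}\right) - 2\right) 1\right)^{2} = \left(42 + \left(\left(- \frac{5}{2} + \left(4 + 12\right)^{2} - \frac{9 \left(4 + 12\right)}{2}\right) - 2\right) 1\right)^{2} = \left(42 + \left(\left(- \frac{5}{2} + 16^{2} - 72\right) - 2\right) 1\right)^{2} = \left(42 + \left(\left(- \frac{5}{2} + 256 - 72\right) - 2\right) 1\right)^{2} = \left(42 + \left(\frac{363}{2} - 2\right) 1\right)^{2} = \left(42 + \frac{359}{2} \cdot 1\right)^{2} = \left(42 + \frac{359}{2}\right)^{2} = \left(\frac{443}{2}\right)^{2} = \frac{196249}{4}$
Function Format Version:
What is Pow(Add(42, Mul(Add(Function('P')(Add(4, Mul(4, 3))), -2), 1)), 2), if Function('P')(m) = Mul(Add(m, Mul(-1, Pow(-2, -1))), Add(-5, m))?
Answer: Rational(196249, 4) ≈ 49062.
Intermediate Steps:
Function('P')(m) = Mul(Add(Rational(1, 2), m), Add(-5, m)) (Function('P')(m) = Mul(Add(m, Mul(-1, Rational(-1, 2))), Add(-5, m)) = Mul(Add(m, Rational(1, 2)), Add(-5, m)) = Mul(Add(Rational(1, 2), m), Add(-5, m)))
Pow(Add(42, Mul(Add(Function('P')(Add(4, Mul(4, 3))), -2), 1)), 2) = Pow(Add(42, Mul(Add(Add(Rational(-5, 2), Pow(Add(4, Mul(4, 3)), 2), Mul(Rational(-9, 2), Add(4, Mul(4, 3)))), -2), 1)), 2) = Pow(Add(42, Mul(Add(Add(Rational(-5, 2), Pow(Add(4, 12), 2), Mul(Rational(-9, 2), Add(4, 12))), -2), 1)), 2) = Pow(Add(42, Mul(Add(Add(Rational(-5, 2), Pow(16, 2), Mul(Rational(-9, 2), 16)), -2), 1)), 2) = Pow(Add(42, Mul(Add(Add(Rational(-5, 2), 256, -72), -2), 1)), 2) = Pow(Add(42, Mul(Add(Rational(363, 2), -2), 1)), 2) = Pow(Add(42, Mul(Rational(359, 2), 1)), 2) = Pow(Add(42, Rational(359, 2)), 2) = Pow(Rational(443, 2), 2) = Rational(196249, 4)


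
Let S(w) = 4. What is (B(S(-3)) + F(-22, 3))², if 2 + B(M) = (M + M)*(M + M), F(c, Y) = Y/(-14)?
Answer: 748225/196 ≈ 3817.5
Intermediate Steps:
F(c, Y) = -Y/14 (F(c, Y) = Y*(-1/14) = -Y/14)
B(M) = -2 + 4*M² (B(M) = -2 + (M + M)*(M + M) = -2 + (2*M)*(2*M) = -2 + 4*M²)
(B(S(-3)) + F(-22, 3))² = ((-2 + 4*4²) - 1/14*3)² = ((-2 + 4*16) - 3/14)² = ((-2 + 64) - 3/14)² = (62 - 3/14)² = (865/14)² = 748225/196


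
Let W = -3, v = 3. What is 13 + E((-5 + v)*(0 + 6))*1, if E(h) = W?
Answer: 10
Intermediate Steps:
E(h) = -3
13 + E((-5 + v)*(0 + 6))*1 = 13 - 3*1 = 13 - 3 = 10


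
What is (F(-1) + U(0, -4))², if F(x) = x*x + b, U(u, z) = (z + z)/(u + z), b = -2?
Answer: 1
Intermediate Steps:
U(u, z) = 2*z/(u + z) (U(u, z) = (2*z)/(u + z) = 2*z/(u + z))
F(x) = -2 + x² (F(x) = x*x - 2 = x² - 2 = -2 + x²)
(F(-1) + U(0, -4))² = ((-2 + (-1)²) + 2*(-4)/(0 - 4))² = ((-2 + 1) + 2*(-4)/(-4))² = (-1 + 2*(-4)*(-¼))² = (-1 + 2)² = 1² = 1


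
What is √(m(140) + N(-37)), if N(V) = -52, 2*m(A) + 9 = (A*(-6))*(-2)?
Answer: √3134/2 ≈ 27.991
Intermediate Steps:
m(A) = -9/2 + 6*A (m(A) = -9/2 + ((A*(-6))*(-2))/2 = -9/2 + (-6*A*(-2))/2 = -9/2 + (12*A)/2 = -9/2 + 6*A)
√(m(140) + N(-37)) = √((-9/2 + 6*140) - 52) = √((-9/2 + 840) - 52) = √(1671/2 - 52) = √(1567/2) = √3134/2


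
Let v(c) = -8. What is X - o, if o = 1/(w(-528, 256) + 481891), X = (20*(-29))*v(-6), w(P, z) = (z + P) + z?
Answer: 2235899999/481875 ≈ 4640.0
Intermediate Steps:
w(P, z) = P + 2*z (w(P, z) = (P + z) + z = P + 2*z)
X = 4640 (X = (20*(-29))*(-8) = -580*(-8) = 4640)
o = 1/481875 (o = 1/((-528 + 2*256) + 481891) = 1/((-528 + 512) + 481891) = 1/(-16 + 481891) = 1/481875 ≈ 2.0752e-6)
X - o = 4640 - 1*1/481875 = 4640 - 1/481875 = 2235899999/481875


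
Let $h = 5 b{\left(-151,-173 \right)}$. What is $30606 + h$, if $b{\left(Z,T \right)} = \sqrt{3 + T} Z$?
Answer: $30606 - 755 i \sqrt{170} \approx 30606.0 - 9844.0 i$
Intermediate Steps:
$b{\left(Z,T \right)} = Z \sqrt{3 + T}$
$h = - 755 i \sqrt{170}$ ($h = 5 \left(- 151 \sqrt{3 - 173}\right) = 5 \left(- 151 \sqrt{-170}\right) = 5 \left(- 151 i \sqrt{170}\right) = - 755 i \sqrt{170} \approx - 9844.0 i$)
$30606 + h = 30606 - 755 i \sqrt{170}$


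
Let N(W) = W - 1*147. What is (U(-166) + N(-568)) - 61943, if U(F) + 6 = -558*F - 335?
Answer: 29629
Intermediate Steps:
N(W) = -147 + W (N(W) = W - 147 = -147 + W)
U(F) = -341 - 558*F (U(F) = -6 + (-558*F - 335) = -6 + (-335 - 558*F) = -341 - 558*F)
(U(-166) + N(-568)) - 61943 = ((-341 - 558*(-166)) + (-147 - 568)) - 61943 = ((-341 + 92628) - 715) - 61943 = (92287 - 715) - 61943 = 91572 - 61943 = 29629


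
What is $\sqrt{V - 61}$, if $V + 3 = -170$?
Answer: $3 i \sqrt{26} \approx 15.297 i$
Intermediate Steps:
$V = -173$ ($V = -3 - 170 = -173$)
$\sqrt{V - 61} = \sqrt{-173 - 61} = \sqrt{-234} = 3 i \sqrt{26}$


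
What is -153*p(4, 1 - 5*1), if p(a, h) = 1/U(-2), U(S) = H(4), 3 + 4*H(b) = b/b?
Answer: 306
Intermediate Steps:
H(b) = -1/2 (H(b) = -3/4 + (b/b)/4 = -3/4 + (1/4)*1 = -3/4 + 1/4 = -1/2)
U(S) = -1/2
p(a, h) = -2 (p(a, h) = 1/(-1/2) = -2)
-153*p(4, 1 - 5*1) = -153*(-2) = 306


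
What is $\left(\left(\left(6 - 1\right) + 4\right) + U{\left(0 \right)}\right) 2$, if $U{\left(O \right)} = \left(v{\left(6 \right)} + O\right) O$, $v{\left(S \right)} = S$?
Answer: $18$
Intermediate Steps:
$U{\left(O \right)} = O \left(6 + O\right)$ ($U{\left(O \right)} = \left(6 + O\right) O = O \left(6 + O\right)$)
$\left(\left(\left(6 - 1\right) + 4\right) + U{\left(0 \right)}\right) 2 = \left(\left(\left(6 - 1\right) + 4\right) + 0 \left(6 + 0\right)\right) 2 = \left(\left(5 + 4\right) + 0 \cdot 6\right) 2 = \left(9 + 0\right) 2 = 9 \cdot 2 = 18$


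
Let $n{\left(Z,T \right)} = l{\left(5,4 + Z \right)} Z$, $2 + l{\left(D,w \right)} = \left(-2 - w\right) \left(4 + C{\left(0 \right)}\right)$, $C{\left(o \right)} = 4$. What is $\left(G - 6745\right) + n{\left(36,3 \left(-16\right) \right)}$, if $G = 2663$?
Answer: $-16250$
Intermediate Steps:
$l{\left(D,w \right)} = -18 - 8 w$ ($l{\left(D,w \right)} = -2 + \left(-2 - w\right) \left(4 + 4\right) = -2 + \left(-2 - w\right) 8 = -2 - \left(16 + 8 w\right) = -18 - 8 w$)
$n{\left(Z,T \right)} = Z \left(-50 - 8 Z\right)$ ($n{\left(Z,T \right)} = \left(-18 - 8 \left(4 + Z\right)\right) Z = \left(-18 - \left(32 + 8 Z\right)\right) Z = \left(-50 - 8 Z\right) Z = Z \left(-50 - 8 Z\right)$)
$\left(G - 6745\right) + n{\left(36,3 \left(-16\right) \right)} = \left(2663 - 6745\right) - 72 \left(25 + 4 \cdot 36\right) = -4082 - 72 \left(25 + 144\right) = -4082 - 72 \cdot 169 = -4082 - 12168 = -16250$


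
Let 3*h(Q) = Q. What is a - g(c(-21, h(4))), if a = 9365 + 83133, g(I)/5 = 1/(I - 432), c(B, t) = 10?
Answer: 39034161/422 ≈ 92498.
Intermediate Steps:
h(Q) = Q/3
g(I) = 5/(-432 + I) (g(I) = 5/(I - 432) = 5/(-432 + I))
a = 92498
a - g(c(-21, h(4))) = 92498 - 5/(-432 + 10) = 92498 - 5/(-422) = 92498 - 5*(-1)/422 = 92498 - 1*(-5/422) = 92498 + 5/422 = 39034161/422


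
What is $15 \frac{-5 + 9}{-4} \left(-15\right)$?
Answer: $225$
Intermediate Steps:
$15 \frac{-5 + 9}{-4} \left(-15\right) = 15 \cdot 4 \left(- \frac{1}{4}\right) \left(-15\right) = 15 \left(\left(-1\right) \left(-15\right)\right) = 15 \cdot 15 = 225$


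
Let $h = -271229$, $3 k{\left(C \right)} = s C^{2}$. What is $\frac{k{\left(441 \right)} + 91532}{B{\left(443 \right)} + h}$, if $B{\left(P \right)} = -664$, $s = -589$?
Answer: $\frac{38091571}{271893} \approx 140.1$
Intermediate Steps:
$k{\left(C \right)} = - \frac{589 C^{2}}{3}$ ($k{\left(C \right)} = \frac{\left(-589\right) C^{2}}{3} = - \frac{589 C^{2}}{3}$)
$\frac{k{\left(441 \right)} + 91532}{B{\left(443 \right)} + h} = \frac{- \frac{589 \cdot 441^{2}}{3} + 91532}{-664 - 271229} = \frac{\left(- \frac{589}{3}\right) 194481 + 91532}{-271893} = \left(-38183103 + 91532\right) \left(- \frac{1}{271893}\right) = \left(-38091571\right) \left(- \frac{1}{271893}\right) = \frac{38091571}{271893}$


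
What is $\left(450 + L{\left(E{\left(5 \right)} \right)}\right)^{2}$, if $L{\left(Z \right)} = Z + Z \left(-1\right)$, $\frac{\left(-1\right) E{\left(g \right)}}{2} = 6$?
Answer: $202500$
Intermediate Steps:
$E{\left(g \right)} = -12$ ($E{\left(g \right)} = \left(-2\right) 6 = -12$)
$L{\left(Z \right)} = 0$ ($L{\left(Z \right)} = Z - Z = 0$)
$\left(450 + L{\left(E{\left(5 \right)} \right)}\right)^{2} = \left(450 + 0\right)^{2} = 450^{2} = 202500$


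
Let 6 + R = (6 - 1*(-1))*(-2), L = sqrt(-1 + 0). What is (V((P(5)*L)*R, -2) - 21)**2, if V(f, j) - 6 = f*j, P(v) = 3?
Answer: -14175 - 3600*I ≈ -14175.0 - 3600.0*I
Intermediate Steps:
L = I (L = sqrt(-1) = I ≈ 1.0*I)
R = -20 (R = -6 + (6 - 1*(-1))*(-2) = -6 + (6 + 1)*(-2) = -6 + 7*(-2) = -6 - 14 = -20)
V(f, j) = 6 + f*j
(V((P(5)*L)*R, -2) - 21)**2 = ((6 + ((3*I)*(-20))*(-2)) - 21)**2 = ((6 - 60*I*(-2)) - 21)**2 = ((6 + 120*I) - 21)**2 = (-15 + 120*I)**2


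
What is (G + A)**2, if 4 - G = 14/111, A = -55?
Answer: 32205625/12321 ≈ 2613.9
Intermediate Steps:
G = 430/111 (G = 4 - 14/111 = 430/111 ≈ 3.8739)
(G + A)**2 = (430/111 - 55)**2 = (-5675/111)**2 = 32205625/12321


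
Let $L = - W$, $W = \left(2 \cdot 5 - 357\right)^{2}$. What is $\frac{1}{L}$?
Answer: $- \frac{1}{120409} \approx -8.305 \cdot 10^{-6}$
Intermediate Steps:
$W = 120409$ ($W = \left(10 - 357\right)^{2} = \left(-347\right)^{2} = 120409$)
$L = -120409$ ($L = \left(-1\right) 120409 = -120409$)
$\frac{1}{L} = \frac{1}{-120409} = - \frac{1}{120409}$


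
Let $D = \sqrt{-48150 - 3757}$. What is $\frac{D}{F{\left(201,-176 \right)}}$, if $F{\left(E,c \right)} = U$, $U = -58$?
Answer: $- \frac{i \sqrt{51907}}{58} \approx - 3.9281 i$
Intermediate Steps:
$F{\left(E,c \right)} = -58$
$D = i \sqrt{51907}$ ($D = \sqrt{-51907} = i \sqrt{51907} \approx 227.83 i$)
$\frac{D}{F{\left(201,-176 \right)}} = \frac{i \sqrt{51907}}{-58} = i \sqrt{51907} \left(- \frac{1}{58}\right) = - \frac{i \sqrt{51907}}{58}$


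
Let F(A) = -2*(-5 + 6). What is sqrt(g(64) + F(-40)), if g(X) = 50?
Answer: 4*sqrt(3) ≈ 6.9282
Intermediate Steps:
F(A) = -2 (F(A) = -2*1 = -2)
sqrt(g(64) + F(-40)) = sqrt(50 - 2) = sqrt(48) = 4*sqrt(3)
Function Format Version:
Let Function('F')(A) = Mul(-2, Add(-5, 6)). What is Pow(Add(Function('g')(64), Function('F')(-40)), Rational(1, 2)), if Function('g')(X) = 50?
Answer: Mul(4, Pow(3, Rational(1, 2))) ≈ 6.9282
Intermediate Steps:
Function('F')(A) = -2 (Function('F')(A) = Mul(-2, 1) = -2)
Pow(Add(Function('g')(64), Function('F')(-40)), Rational(1, 2)) = Pow(Add(50, -2), Rational(1, 2)) = Pow(48, Rational(1, 2)) = Mul(4, Pow(3, Rational(1, 2)))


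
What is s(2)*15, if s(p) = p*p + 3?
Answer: 105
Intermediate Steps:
s(p) = 3 + p² (s(p) = p² + 3 = 3 + p²)
s(2)*15 = (3 + 2²)*15 = (3 + 4)*15 = 7*15 = 105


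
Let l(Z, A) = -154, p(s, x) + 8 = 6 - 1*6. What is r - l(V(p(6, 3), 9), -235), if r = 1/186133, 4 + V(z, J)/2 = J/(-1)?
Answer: 28664483/186133 ≈ 154.00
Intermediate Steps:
p(s, x) = -8 (p(s, x) = -8 + (6 - 1*6) = -8 + (6 - 6) = -8 + 0 = -8)
V(z, J) = -8 - 2*J (V(z, J) = -8 + 2*(J/(-1)) = -8 + 2*(J*(-1)) = -8 + 2*(-J) = -8 - 2*J)
r = 1/186133 ≈ 5.3725e-6
r - l(V(p(6, 3), 9), -235) = 1/186133 - 1*(-154) = 1/186133 + 154 = 28664483/186133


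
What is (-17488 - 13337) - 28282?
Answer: -59107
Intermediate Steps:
(-17488 - 13337) - 28282 = -30825 - 28282 = -59107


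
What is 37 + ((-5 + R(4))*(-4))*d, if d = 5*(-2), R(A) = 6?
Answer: 77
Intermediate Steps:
d = -10
37 + ((-5 + R(4))*(-4))*d = 37 + ((-5 + 6)*(-4))*(-10) = 37 + (1*(-4))*(-10) = 37 - 4*(-10) = 37 + 40 = 77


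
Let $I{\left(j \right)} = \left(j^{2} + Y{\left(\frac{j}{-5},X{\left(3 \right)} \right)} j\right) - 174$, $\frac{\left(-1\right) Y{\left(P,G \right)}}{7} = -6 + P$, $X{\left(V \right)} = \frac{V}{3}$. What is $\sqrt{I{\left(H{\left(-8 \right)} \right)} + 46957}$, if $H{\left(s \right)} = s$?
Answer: $\frac{\sqrt{1165015}}{5} \approx 215.87$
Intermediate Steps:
$X{\left(V \right)} = \frac{V}{3}$ ($X{\left(V \right)} = V \frac{1}{3} = \frac{V}{3}$)
$Y{\left(P,G \right)} = 42 - 7 P$ ($Y{\left(P,G \right)} = - 7 \left(-6 + P\right) = 42 - 7 P$)
$I{\left(j \right)} = -174 + j^{2} + j \left(42 + \frac{7 j}{5}\right)$ ($I{\left(j \right)} = \left(j^{2} + \left(42 - 7 \frac{j}{-5}\right) j\right) - 174 = \left(j^{2} + \left(42 - 7 j \left(- \frac{1}{5}\right)\right) j\right) - 174 = \left(j^{2} + \left(42 - 7 \left(- \frac{j}{5}\right)\right) j\right) - 174 = \left(j^{2} + \left(42 + \frac{7 j}{5}\right) j\right) - 174 = \left(j^{2} + j \left(42 + \frac{7 j}{5}\right)\right) - 174 = -174 + j^{2} + j \left(42 + \frac{7 j}{5}\right)$)
$\sqrt{I{\left(H{\left(-8 \right)} \right)} + 46957} = \sqrt{\left(-174 + 42 \left(-8\right) + \frac{12 \left(-8\right)^{2}}{5}\right) + 46957} = \sqrt{\left(-174 - 336 + \frac{12}{5} \cdot 64\right) + 46957} = \sqrt{\left(-174 - 336 + \frac{768}{5}\right) + 46957} = \sqrt{- \frac{1782}{5} + 46957} = \sqrt{\frac{233003}{5}} = \frac{\sqrt{1165015}}{5}$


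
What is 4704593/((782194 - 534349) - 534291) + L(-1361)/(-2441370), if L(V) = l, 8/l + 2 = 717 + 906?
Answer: -3103040373101363/188933134620570 ≈ -16.424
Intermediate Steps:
l = 8/1621 (l = 8/(-2 + (717 + 906)) = 8/(-2 + 1623) = 8/1621 ≈ 0.0049352)
L(V) = 8/1621
4704593/((782194 - 534349) - 534291) + L(-1361)/(-2441370) = 4704593/((782194 - 534349) - 534291) + (8/1621)/(-2441370) = 4704593/(247845 - 534291) + (8/1621)*(-1/2441370) = 4704593/(-286446) - 4/1978730385 = 4704593*(-1/286446) - 4/1978730385 = -4704593/286446 - 4/1978730385 = -3103040373101363/188933134620570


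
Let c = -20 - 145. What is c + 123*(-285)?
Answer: -35220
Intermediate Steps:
c = -165
c + 123*(-285) = -165 + 123*(-285) = -165 - 35055 = -35220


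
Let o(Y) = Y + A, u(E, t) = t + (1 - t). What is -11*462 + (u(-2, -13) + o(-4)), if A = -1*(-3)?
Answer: -5082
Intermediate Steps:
u(E, t) = 1
A = 3
o(Y) = 3 + Y (o(Y) = Y + 3 = 3 + Y)
-11*462 + (u(-2, -13) + o(-4)) = -11*462 + (1 + (3 - 4)) = -5082 + (1 - 1) = -5082 + 0 = -5082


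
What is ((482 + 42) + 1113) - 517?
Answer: 1120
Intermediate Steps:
((482 + 42) + 1113) - 517 = (524 + 1113) - 517 = 1637 - 517 = 1120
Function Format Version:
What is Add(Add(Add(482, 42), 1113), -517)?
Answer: 1120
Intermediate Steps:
Add(Add(Add(482, 42), 1113), -517) = Add(Add(524, 1113), -517) = Add(1637, -517) = 1120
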